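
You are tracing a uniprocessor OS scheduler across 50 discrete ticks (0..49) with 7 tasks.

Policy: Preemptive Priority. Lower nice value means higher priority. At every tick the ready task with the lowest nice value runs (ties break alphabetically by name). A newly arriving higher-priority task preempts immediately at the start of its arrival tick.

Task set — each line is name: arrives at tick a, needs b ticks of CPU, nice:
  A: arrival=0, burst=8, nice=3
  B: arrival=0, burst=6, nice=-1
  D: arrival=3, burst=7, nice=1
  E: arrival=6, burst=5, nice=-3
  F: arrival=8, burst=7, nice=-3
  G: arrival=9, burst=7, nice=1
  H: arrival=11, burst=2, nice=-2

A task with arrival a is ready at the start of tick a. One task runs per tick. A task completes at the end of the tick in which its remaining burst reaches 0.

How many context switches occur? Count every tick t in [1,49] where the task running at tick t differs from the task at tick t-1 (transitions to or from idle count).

t=0: ready={A,B} → run B
t=1: ready={A,B} → run B
t=2: ready={A,B} → run B
t=3: ready={A,B,D} → run B
t=4: ready={A,B,D} → run B
t=5: ready={A,B,D} → run B
t=6: ready={A,D,E} → run E
t=7: ready={A,D,E} → run E
t=8: ready={A,D,E,F} → run E
t=9: ready={A,D,E,F,G} → run E
t=10: ready={A,D,E,F,G} → run E
t=11: ready={A,D,F,G,H} → run F
t=12: ready={A,D,F,G,H} → run F
t=13: ready={A,D,F,G,H} → run F
t=14: ready={A,D,F,G,H} → run F
t=15: ready={A,D,F,G,H} → run F
t=16: ready={A,D,F,G,H} → run F
t=17: ready={A,D,F,G,H} → run F
t=18: ready={A,D,G,H} → run H
t=19: ready={A,D,G,H} → run H
t=20: ready={A,D,G} → run D
t=21: ready={A,D,G} → run D
t=22: ready={A,D,G} → run D
t=23: ready={A,D,G} → run D
t=24: ready={A,D,G} → run D
t=25: ready={A,D,G} → run D
t=26: ready={A,D,G} → run D
t=27: ready={A,G} → run G
t=28: ready={A,G} → run G
t=29: ready={A,G} → run G
t=30: ready={A,G} → run G
t=31: ready={A,G} → run G
t=32: ready={A,G} → run G
t=33: ready={A,G} → run G
t=34: ready={A} → run A
t=35: ready={A} → run A
t=36: ready={A} → run A
t=37: ready={A} → run A
t=38: ready={A} → run A
t=39: ready={A} → run A
t=40: ready={A} → run A
t=41: ready={A} → run A
t=42: (idle)
t=43: (idle)
t=44: (idle)
t=45: (idle)
t=46: (idle)
t=47: (idle)
t=48: (idle)
t=49: (idle)

context switches = 7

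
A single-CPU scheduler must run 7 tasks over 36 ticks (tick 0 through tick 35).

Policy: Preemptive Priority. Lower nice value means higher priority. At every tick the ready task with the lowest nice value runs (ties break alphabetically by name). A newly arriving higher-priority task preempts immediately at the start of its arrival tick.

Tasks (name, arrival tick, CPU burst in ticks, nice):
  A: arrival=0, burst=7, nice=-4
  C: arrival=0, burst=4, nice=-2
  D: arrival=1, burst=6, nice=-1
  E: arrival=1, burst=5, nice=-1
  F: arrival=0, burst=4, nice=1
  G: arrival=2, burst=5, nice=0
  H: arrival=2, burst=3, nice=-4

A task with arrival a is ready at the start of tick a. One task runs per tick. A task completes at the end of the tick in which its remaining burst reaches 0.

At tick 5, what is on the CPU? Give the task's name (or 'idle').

running at tick 5 = A

t=0: ready={A,C,F} → run A
t=1: ready={A,C,D,E,F} → run A
t=2: ready={A,C,D,E,F,G,H} → run A
t=3: ready={A,C,D,E,F,G,H} → run A
t=4: ready={A,C,D,E,F,G,H} → run A
t=5: ready={A,C,D,E,F,G,H} → run A
t=6: ready={A,C,D,E,F,G,H} → run A
t=7: ready={C,D,E,F,G,H} → run H
t=8: ready={C,D,E,F,G,H} → run H
t=9: ready={C,D,E,F,G,H} → run H
t=10: ready={C,D,E,F,G} → run C
t=11: ready={C,D,E,F,G} → run C
t=12: ready={C,D,E,F,G} → run C
t=13: ready={C,D,E,F,G} → run C
t=14: ready={D,E,F,G} → run D
t=15: ready={D,E,F,G} → run D
t=16: ready={D,E,F,G} → run D
t=17: ready={D,E,F,G} → run D
t=18: ready={D,E,F,G} → run D
t=19: ready={D,E,F,G} → run D
t=20: ready={E,F,G} → run E
t=21: ready={E,F,G} → run E
t=22: ready={E,F,G} → run E
t=23: ready={E,F,G} → run E
t=24: ready={E,F,G} → run E
t=25: ready={F,G} → run G
t=26: ready={F,G} → run G
t=27: ready={F,G} → run G
t=28: ready={F,G} → run G
t=29: ready={F,G} → run G
t=30: ready={F} → run F
t=31: ready={F} → run F
t=32: ready={F} → run F
t=33: ready={F} → run F
t=34: (idle)
t=35: (idle)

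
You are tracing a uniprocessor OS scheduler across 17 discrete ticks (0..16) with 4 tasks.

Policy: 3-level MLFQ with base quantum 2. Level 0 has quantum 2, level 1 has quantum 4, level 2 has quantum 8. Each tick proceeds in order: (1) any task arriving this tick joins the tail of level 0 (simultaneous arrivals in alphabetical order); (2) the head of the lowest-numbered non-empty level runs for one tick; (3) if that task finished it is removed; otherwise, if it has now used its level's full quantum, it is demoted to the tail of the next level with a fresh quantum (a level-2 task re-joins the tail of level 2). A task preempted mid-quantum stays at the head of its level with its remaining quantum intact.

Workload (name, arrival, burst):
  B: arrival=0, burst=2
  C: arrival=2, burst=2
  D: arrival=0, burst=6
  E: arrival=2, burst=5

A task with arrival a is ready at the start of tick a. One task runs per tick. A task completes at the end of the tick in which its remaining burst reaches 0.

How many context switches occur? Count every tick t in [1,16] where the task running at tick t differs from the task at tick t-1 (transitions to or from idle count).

context switches = 6

t=0: L0/L1/L2 = BD/-/- → run B
t=1: L0/L1/L2 = BD/-/- → run B
t=2: L0/L1/L2 = DCE/-/- → run D
t=3: L0/L1/L2 = DCE/-/- → run D
t=4: L0/L1/L2 = CE/D/- → run C
t=5: L0/L1/L2 = CE/D/- → run C
t=6: L0/L1/L2 = E/D/- → run E
t=7: L0/L1/L2 = E/D/- → run E
t=8: L0/L1/L2 = -/DE/- → run D
t=9: L0/L1/L2 = -/DE/- → run D
t=10: L0/L1/L2 = -/DE/- → run D
t=11: L0/L1/L2 = -/DE/- → run D
t=12: L0/L1/L2 = -/E/- → run E
t=13: L0/L1/L2 = -/E/- → run E
t=14: L0/L1/L2 = -/E/- → run E
t=15: (idle)
t=16: (idle)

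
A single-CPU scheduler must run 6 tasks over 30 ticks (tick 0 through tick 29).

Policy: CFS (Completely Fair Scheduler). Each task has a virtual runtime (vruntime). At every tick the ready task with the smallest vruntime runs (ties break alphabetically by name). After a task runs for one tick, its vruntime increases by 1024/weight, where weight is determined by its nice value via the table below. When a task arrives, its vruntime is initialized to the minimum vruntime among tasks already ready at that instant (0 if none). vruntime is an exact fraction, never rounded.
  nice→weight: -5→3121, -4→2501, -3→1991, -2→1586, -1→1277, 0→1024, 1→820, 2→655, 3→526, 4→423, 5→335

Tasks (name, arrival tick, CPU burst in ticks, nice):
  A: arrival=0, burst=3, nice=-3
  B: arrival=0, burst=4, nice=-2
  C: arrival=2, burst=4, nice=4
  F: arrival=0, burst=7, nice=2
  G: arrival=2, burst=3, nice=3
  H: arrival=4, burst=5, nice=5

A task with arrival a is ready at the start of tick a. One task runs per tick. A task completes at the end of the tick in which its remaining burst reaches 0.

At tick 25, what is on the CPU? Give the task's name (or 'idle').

running at tick 25 = H

t=0: vr[A=0 B=0 F=0] → run A
t=1: vr[A=1024/1991 B=0 F=0] → run B
t=2: vr[A=1024/1991 B=512/793 C=0 F=0 G=0] → run C
t=3: vr[A=1024/1991 B=512/793 C=1024/423 F=0 G=0] → run F
t=4: vr[A=1024/1991 B=512/793 C=1024/423 F=1024/655 G=0 H=0] → run G
t=5: vr[A=1024/1991 B=512/793 C=1024/423 F=1024/655 G=512/263 H=0] → run H
t=6: vr[A=1024/1991 B=512/793 C=1024/423 F=1024/655 G=512/263 H=1024/335] → run A
t=7: vr[A=2048/1991 B=512/793 C=1024/423 F=1024/655 G=512/263 H=1024/335] → run B
t=8: vr[A=2048/1991 B=1024/793 C=1024/423 F=1024/655 G=512/263 H=1024/335] → run A
t=9: vr[B=1024/793 C=1024/423 F=1024/655 G=512/263 H=1024/335] → run B
t=10: vr[B=1536/793 C=1024/423 F=1024/655 G=512/263 H=1024/335] → run F
t=11: vr[B=1536/793 C=1024/423 F=2048/655 G=512/263 H=1024/335] → run B
t=12: vr[C=1024/423 F=2048/655 G=512/263 H=1024/335] → run G
t=13: vr[C=1024/423 F=2048/655 G=1024/263 H=1024/335] → run C
t=14: vr[C=2048/423 F=2048/655 G=1024/263 H=1024/335] → run H
t=15: vr[C=2048/423 F=2048/655 G=1024/263 H=2048/335] → run F
t=16: vr[C=2048/423 F=3072/655 G=1024/263 H=2048/335] → run G
t=17: vr[C=2048/423 F=3072/655 H=2048/335] → run F
t=18: vr[C=2048/423 F=4096/655 H=2048/335] → run C
t=19: vr[C=1024/141 F=4096/655 H=2048/335] → run H
t=20: vr[C=1024/141 F=4096/655 H=3072/335] → run F
t=21: vr[C=1024/141 F=1024/131 H=3072/335] → run C
t=22: vr[F=1024/131 H=3072/335] → run F
t=23: vr[F=6144/655 H=3072/335] → run H
t=24: vr[F=6144/655 H=4096/335] → run F
t=25: vr[H=4096/335] → run H
t=26: (idle)
t=27: (idle)
t=28: (idle)
t=29: (idle)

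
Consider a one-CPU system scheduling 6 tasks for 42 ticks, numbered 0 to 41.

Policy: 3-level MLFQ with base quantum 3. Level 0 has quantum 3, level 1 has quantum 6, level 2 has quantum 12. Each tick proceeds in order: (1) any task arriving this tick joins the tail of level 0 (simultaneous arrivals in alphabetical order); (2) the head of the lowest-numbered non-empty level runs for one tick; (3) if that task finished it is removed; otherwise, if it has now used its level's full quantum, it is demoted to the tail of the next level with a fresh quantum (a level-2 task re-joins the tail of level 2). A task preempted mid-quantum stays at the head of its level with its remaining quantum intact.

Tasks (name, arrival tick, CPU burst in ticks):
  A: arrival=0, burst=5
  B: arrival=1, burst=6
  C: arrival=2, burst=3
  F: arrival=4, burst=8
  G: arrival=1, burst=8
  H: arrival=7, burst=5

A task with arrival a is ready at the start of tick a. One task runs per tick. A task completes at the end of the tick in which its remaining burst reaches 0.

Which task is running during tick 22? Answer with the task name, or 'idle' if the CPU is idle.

running at tick 22 = B

t=0: L0/L1/L2 = A/-/- → run A
t=1: L0/L1/L2 = ABG/-/- → run A
t=2: L0/L1/L2 = ABGC/-/- → run A
t=3: L0/L1/L2 = BGC/A/- → run B
t=4: L0/L1/L2 = BGCF/A/- → run B
t=5: L0/L1/L2 = BGCF/A/- → run B
t=6: L0/L1/L2 = GCF/AB/- → run G
t=7: L0/L1/L2 = GCFH/AB/- → run G
t=8: L0/L1/L2 = GCFH/AB/- → run G
t=9: L0/L1/L2 = CFH/ABG/- → run C
t=10: L0/L1/L2 = CFH/ABG/- → run C
t=11: L0/L1/L2 = CFH/ABG/- → run C
t=12: L0/L1/L2 = FH/ABG/- → run F
t=13: L0/L1/L2 = FH/ABG/- → run F
t=14: L0/L1/L2 = FH/ABG/- → run F
t=15: L0/L1/L2 = H/ABGF/- → run H
t=16: L0/L1/L2 = H/ABGF/- → run H
t=17: L0/L1/L2 = H/ABGF/- → run H
t=18: L0/L1/L2 = -/ABGFH/- → run A
t=19: L0/L1/L2 = -/ABGFH/- → run A
t=20: L0/L1/L2 = -/BGFH/- → run B
t=21: L0/L1/L2 = -/BGFH/- → run B
t=22: L0/L1/L2 = -/BGFH/- → run B
t=23: L0/L1/L2 = -/GFH/- → run G
t=24: L0/L1/L2 = -/GFH/- → run G
t=25: L0/L1/L2 = -/GFH/- → run G
t=26: L0/L1/L2 = -/GFH/- → run G
t=27: L0/L1/L2 = -/GFH/- → run G
t=28: L0/L1/L2 = -/FH/- → run F
t=29: L0/L1/L2 = -/FH/- → run F
t=30: L0/L1/L2 = -/FH/- → run F
t=31: L0/L1/L2 = -/FH/- → run F
t=32: L0/L1/L2 = -/FH/- → run F
t=33: L0/L1/L2 = -/H/- → run H
t=34: L0/L1/L2 = -/H/- → run H
t=35: (idle)
t=36: (idle)
t=37: (idle)
t=38: (idle)
t=39: (idle)
t=40: (idle)
t=41: (idle)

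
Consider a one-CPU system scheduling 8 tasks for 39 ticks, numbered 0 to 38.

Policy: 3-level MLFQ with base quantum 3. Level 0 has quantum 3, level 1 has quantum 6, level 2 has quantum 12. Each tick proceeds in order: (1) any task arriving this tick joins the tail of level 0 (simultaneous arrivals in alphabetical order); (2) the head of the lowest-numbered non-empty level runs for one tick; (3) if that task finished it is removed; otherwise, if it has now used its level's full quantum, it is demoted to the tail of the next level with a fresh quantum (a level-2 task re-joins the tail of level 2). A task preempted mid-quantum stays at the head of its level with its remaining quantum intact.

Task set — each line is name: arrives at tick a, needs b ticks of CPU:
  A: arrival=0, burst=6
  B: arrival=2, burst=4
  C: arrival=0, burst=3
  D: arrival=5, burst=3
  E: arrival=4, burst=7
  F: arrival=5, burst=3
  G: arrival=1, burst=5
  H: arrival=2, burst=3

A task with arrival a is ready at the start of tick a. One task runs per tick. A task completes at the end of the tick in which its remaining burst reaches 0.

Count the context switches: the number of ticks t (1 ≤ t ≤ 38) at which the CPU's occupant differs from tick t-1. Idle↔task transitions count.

context switches = 12

t=0: L0/L1/L2 = AC/-/- → run A
t=1: L0/L1/L2 = ACG/-/- → run A
t=2: L0/L1/L2 = ACGBH/-/- → run A
t=3: L0/L1/L2 = CGBH/A/- → run C
t=4: L0/L1/L2 = CGBHE/A/- → run C
t=5: L0/L1/L2 = CGBHEDF/A/- → run C
t=6: L0/L1/L2 = GBHEDF/A/- → run G
t=7: L0/L1/L2 = GBHEDF/A/- → run G
t=8: L0/L1/L2 = GBHEDF/A/- → run G
t=9: L0/L1/L2 = BHEDF/AG/- → run B
t=10: L0/L1/L2 = BHEDF/AG/- → run B
t=11: L0/L1/L2 = BHEDF/AG/- → run B
t=12: L0/L1/L2 = HEDF/AGB/- → run H
t=13: L0/L1/L2 = HEDF/AGB/- → run H
t=14: L0/L1/L2 = HEDF/AGB/- → run H
t=15: L0/L1/L2 = EDF/AGB/- → run E
t=16: L0/L1/L2 = EDF/AGB/- → run E
t=17: L0/L1/L2 = EDF/AGB/- → run E
t=18: L0/L1/L2 = DF/AGBE/- → run D
t=19: L0/L1/L2 = DF/AGBE/- → run D
t=20: L0/L1/L2 = DF/AGBE/- → run D
t=21: L0/L1/L2 = F/AGBE/- → run F
t=22: L0/L1/L2 = F/AGBE/- → run F
t=23: L0/L1/L2 = F/AGBE/- → run F
t=24: L0/L1/L2 = -/AGBE/- → run A
t=25: L0/L1/L2 = -/AGBE/- → run A
t=26: L0/L1/L2 = -/AGBE/- → run A
t=27: L0/L1/L2 = -/GBE/- → run G
t=28: L0/L1/L2 = -/GBE/- → run G
t=29: L0/L1/L2 = -/BE/- → run B
t=30: L0/L1/L2 = -/E/- → run E
t=31: L0/L1/L2 = -/E/- → run E
t=32: L0/L1/L2 = -/E/- → run E
t=33: L0/L1/L2 = -/E/- → run E
t=34: (idle)
t=35: (idle)
t=36: (idle)
t=37: (idle)
t=38: (idle)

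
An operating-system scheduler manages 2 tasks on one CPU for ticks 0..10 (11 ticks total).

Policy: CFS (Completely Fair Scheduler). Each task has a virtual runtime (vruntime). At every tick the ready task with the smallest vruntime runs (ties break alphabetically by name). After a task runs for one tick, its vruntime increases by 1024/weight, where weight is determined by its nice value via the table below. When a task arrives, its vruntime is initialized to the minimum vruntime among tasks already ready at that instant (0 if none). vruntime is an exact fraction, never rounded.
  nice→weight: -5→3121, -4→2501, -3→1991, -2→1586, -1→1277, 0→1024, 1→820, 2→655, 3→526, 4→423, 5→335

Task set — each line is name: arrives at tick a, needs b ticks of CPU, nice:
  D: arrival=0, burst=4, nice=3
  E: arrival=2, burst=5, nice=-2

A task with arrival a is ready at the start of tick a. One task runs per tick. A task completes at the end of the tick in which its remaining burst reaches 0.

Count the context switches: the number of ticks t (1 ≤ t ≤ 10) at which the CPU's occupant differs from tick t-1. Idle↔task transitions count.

context switches = 4

t=0: vr[D=0] → run D
t=1: vr[D=512/263] → run D
t=2: vr[D=1024/263 E=1024/263] → run D
t=3: vr[D=1536/263 E=1024/263] → run E
t=4: vr[D=1536/263 E=946688/208559] → run E
t=5: vr[D=1536/263 E=1081344/208559] → run E
t=6: vr[D=1536/263 E=1216000/208559] → run E
t=7: vr[D=1536/263 E=1350656/208559] → run D
t=8: vr[E=1350656/208559] → run E
t=9: (idle)
t=10: (idle)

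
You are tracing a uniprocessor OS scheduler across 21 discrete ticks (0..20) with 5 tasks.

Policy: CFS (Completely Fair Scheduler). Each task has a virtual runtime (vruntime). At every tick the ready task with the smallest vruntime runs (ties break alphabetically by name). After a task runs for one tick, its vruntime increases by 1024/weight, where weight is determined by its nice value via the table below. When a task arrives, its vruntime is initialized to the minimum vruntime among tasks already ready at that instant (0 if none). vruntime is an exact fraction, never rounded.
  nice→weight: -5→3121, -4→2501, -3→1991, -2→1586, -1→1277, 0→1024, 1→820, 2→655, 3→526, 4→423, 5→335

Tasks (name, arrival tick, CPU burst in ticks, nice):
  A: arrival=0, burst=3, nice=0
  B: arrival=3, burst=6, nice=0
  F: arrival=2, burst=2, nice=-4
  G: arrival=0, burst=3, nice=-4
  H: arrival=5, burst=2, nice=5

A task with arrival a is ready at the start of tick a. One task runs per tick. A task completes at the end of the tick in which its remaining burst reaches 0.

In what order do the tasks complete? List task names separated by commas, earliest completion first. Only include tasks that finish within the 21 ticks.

t=0: vr[A=0 G=0] → run A
t=1: vr[A=1 G=0] → run G
t=2: vr[A=1 F=1024/2501 G=1024/2501] → run F
t=3: vr[A=1 B=1024/2501 F=2048/2501 G=1024/2501] → run B
t=4: vr[A=1 B=3525/2501 F=2048/2501 G=1024/2501] → run G
t=5: vr[A=1 B=3525/2501 F=2048/2501 G=2048/2501 H=2048/2501] → run F
t=6: vr[A=1 B=3525/2501 G=2048/2501 H=2048/2501] → run G
t=7: vr[A=1 B=3525/2501 H=2048/2501] → run H
t=8: vr[A=1 B=3525/2501 H=3247104/837835] → run A
t=9: vr[A=2 B=3525/2501 H=3247104/837835] → run B
t=10: vr[A=2 B=6026/2501 H=3247104/837835] → run A
t=11: vr[B=6026/2501 H=3247104/837835] → run B
t=12: vr[B=8527/2501 H=3247104/837835] → run B
t=13: vr[B=11028/2501 H=3247104/837835] → run H
t=14: vr[B=11028/2501] → run B
t=15: vr[B=13529/2501] → run B
t=16: (idle)
t=17: (idle)
t=18: (idle)
t=19: (idle)
t=20: (idle)

completion order = F, G, A, H, B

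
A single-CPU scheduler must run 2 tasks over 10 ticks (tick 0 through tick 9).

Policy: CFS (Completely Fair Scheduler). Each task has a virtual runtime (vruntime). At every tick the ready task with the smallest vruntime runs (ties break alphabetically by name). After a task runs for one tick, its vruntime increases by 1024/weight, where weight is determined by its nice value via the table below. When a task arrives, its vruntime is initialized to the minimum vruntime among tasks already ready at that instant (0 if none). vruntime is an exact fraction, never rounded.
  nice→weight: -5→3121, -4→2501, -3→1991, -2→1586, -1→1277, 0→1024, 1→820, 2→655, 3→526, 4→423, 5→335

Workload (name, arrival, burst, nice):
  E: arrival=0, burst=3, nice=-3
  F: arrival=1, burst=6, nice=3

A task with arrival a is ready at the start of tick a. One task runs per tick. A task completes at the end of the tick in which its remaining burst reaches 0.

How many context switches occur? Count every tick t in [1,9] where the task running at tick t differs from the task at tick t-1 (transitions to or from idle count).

t=0: vr[E=0] → run E
t=1: vr[E=1024/1991 F=1024/1991] → run E
t=2: vr[E=2048/1991 F=1024/1991] → run F
t=3: vr[E=2048/1991 F=1288704/523633] → run E
t=4: vr[F=1288704/523633] → run F
t=5: vr[F=2308096/523633] → run F
t=6: vr[F=3327488/523633] → run F
t=7: vr[F=4346880/523633] → run F
t=8: vr[F=5366272/523633] → run F
t=9: (idle)

context switches = 4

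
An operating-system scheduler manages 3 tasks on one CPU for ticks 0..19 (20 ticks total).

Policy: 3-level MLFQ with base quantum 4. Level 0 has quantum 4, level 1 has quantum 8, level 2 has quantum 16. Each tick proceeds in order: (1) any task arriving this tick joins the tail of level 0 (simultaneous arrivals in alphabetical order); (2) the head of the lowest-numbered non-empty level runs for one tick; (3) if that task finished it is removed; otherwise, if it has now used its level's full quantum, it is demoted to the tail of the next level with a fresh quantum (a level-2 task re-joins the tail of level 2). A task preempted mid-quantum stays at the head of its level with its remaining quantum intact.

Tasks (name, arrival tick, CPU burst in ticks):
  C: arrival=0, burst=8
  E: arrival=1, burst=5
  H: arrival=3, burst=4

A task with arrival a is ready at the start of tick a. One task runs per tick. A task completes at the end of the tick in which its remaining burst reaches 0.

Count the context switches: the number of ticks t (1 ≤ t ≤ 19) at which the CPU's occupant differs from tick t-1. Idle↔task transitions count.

t=0: L0/L1/L2 = C/-/- → run C
t=1: L0/L1/L2 = CE/-/- → run C
t=2: L0/L1/L2 = CE/-/- → run C
t=3: L0/L1/L2 = CEH/-/- → run C
t=4: L0/L1/L2 = EH/C/- → run E
t=5: L0/L1/L2 = EH/C/- → run E
t=6: L0/L1/L2 = EH/C/- → run E
t=7: L0/L1/L2 = EH/C/- → run E
t=8: L0/L1/L2 = H/CE/- → run H
t=9: L0/L1/L2 = H/CE/- → run H
t=10: L0/L1/L2 = H/CE/- → run H
t=11: L0/L1/L2 = H/CE/- → run H
t=12: L0/L1/L2 = -/CE/- → run C
t=13: L0/L1/L2 = -/CE/- → run C
t=14: L0/L1/L2 = -/CE/- → run C
t=15: L0/L1/L2 = -/CE/- → run C
t=16: L0/L1/L2 = -/E/- → run E
t=17: (idle)
t=18: (idle)
t=19: (idle)

context switches = 5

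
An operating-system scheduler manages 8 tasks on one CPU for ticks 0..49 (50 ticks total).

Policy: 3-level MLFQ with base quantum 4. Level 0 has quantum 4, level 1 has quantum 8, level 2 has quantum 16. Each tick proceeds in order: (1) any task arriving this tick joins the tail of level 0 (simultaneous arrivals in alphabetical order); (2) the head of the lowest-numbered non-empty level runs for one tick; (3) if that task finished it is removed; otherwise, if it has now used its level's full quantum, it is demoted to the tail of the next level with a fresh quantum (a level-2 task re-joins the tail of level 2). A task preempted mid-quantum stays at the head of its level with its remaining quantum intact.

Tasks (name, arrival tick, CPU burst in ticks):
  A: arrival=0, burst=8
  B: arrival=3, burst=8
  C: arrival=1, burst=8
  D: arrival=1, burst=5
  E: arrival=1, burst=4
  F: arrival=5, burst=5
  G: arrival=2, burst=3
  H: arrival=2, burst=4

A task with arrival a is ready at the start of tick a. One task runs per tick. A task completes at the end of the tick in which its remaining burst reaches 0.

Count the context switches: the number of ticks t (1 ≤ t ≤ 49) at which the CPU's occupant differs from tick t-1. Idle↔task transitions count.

t=0: L0/L1/L2 = A/-/- → run A
t=1: L0/L1/L2 = ACDE/-/- → run A
t=2: L0/L1/L2 = ACDEGH/-/- → run A
t=3: L0/L1/L2 = ACDEGHB/-/- → run A
t=4: L0/L1/L2 = CDEGHB/A/- → run C
t=5: L0/L1/L2 = CDEGHBF/A/- → run C
t=6: L0/L1/L2 = CDEGHBF/A/- → run C
t=7: L0/L1/L2 = CDEGHBF/A/- → run C
t=8: L0/L1/L2 = DEGHBF/AC/- → run D
t=9: L0/L1/L2 = DEGHBF/AC/- → run D
t=10: L0/L1/L2 = DEGHBF/AC/- → run D
t=11: L0/L1/L2 = DEGHBF/AC/- → run D
t=12: L0/L1/L2 = EGHBF/ACD/- → run E
t=13: L0/L1/L2 = EGHBF/ACD/- → run E
t=14: L0/L1/L2 = EGHBF/ACD/- → run E
t=15: L0/L1/L2 = EGHBF/ACD/- → run E
t=16: L0/L1/L2 = GHBF/ACD/- → run G
t=17: L0/L1/L2 = GHBF/ACD/- → run G
t=18: L0/L1/L2 = GHBF/ACD/- → run G
t=19: L0/L1/L2 = HBF/ACD/- → run H
t=20: L0/L1/L2 = HBF/ACD/- → run H
t=21: L0/L1/L2 = HBF/ACD/- → run H
t=22: L0/L1/L2 = HBF/ACD/- → run H
t=23: L0/L1/L2 = BF/ACD/- → run B
t=24: L0/L1/L2 = BF/ACD/- → run B
t=25: L0/L1/L2 = BF/ACD/- → run B
t=26: L0/L1/L2 = BF/ACD/- → run B
t=27: L0/L1/L2 = F/ACDB/- → run F
t=28: L0/L1/L2 = F/ACDB/- → run F
t=29: L0/L1/L2 = F/ACDB/- → run F
t=30: L0/L1/L2 = F/ACDB/- → run F
t=31: L0/L1/L2 = -/ACDBF/- → run A
t=32: L0/L1/L2 = -/ACDBF/- → run A
t=33: L0/L1/L2 = -/ACDBF/- → run A
t=34: L0/L1/L2 = -/ACDBF/- → run A
t=35: L0/L1/L2 = -/CDBF/- → run C
t=36: L0/L1/L2 = -/CDBF/- → run C
t=37: L0/L1/L2 = -/CDBF/- → run C
t=38: L0/L1/L2 = -/CDBF/- → run C
t=39: L0/L1/L2 = -/DBF/- → run D
t=40: L0/L1/L2 = -/BF/- → run B
t=41: L0/L1/L2 = -/BF/- → run B
t=42: L0/L1/L2 = -/BF/- → run B
t=43: L0/L1/L2 = -/BF/- → run B
t=44: L0/L1/L2 = -/F/- → run F
t=45: (idle)
t=46: (idle)
t=47: (idle)
t=48: (idle)
t=49: (idle)

context switches = 13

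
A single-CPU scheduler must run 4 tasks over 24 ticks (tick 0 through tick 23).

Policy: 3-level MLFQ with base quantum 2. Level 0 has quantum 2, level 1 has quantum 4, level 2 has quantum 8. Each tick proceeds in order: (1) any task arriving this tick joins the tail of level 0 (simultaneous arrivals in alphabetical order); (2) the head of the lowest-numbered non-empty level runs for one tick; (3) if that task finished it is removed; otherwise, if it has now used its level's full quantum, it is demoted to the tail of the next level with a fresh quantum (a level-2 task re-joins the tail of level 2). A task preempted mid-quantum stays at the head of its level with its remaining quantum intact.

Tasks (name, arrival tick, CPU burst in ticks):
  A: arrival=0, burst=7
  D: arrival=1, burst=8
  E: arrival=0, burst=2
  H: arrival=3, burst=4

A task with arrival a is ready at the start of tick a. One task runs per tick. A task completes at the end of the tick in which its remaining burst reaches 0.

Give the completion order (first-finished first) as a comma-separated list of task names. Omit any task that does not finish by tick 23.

completion order = E, H, A, D

t=0: L0/L1/L2 = AE/-/- → run A
t=1: L0/L1/L2 = AED/-/- → run A
t=2: L0/L1/L2 = ED/A/- → run E
t=3: L0/L1/L2 = EDH/A/- → run E
t=4: L0/L1/L2 = DH/A/- → run D
t=5: L0/L1/L2 = DH/A/- → run D
t=6: L0/L1/L2 = H/AD/- → run H
t=7: L0/L1/L2 = H/AD/- → run H
t=8: L0/L1/L2 = -/ADH/- → run A
t=9: L0/L1/L2 = -/ADH/- → run A
t=10: L0/L1/L2 = -/ADH/- → run A
t=11: L0/L1/L2 = -/ADH/- → run A
t=12: L0/L1/L2 = -/DH/A → run D
t=13: L0/L1/L2 = -/DH/A → run D
t=14: L0/L1/L2 = -/DH/A → run D
t=15: L0/L1/L2 = -/DH/A → run D
t=16: L0/L1/L2 = -/H/AD → run H
t=17: L0/L1/L2 = -/H/AD → run H
t=18: L0/L1/L2 = -/-/AD → run A
t=19: L0/L1/L2 = -/-/D → run D
t=20: L0/L1/L2 = -/-/D → run D
t=21: (idle)
t=22: (idle)
t=23: (idle)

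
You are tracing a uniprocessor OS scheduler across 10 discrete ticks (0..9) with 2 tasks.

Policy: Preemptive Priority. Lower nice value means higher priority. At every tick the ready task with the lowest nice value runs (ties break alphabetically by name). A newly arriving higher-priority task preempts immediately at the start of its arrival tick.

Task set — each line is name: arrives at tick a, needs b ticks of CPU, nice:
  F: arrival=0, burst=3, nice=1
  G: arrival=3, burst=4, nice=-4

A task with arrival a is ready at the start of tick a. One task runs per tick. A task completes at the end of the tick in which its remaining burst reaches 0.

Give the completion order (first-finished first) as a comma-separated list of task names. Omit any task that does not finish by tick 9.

completion order = F, G

t=0: ready={F} → run F
t=1: ready={F} → run F
t=2: ready={F} → run F
t=3: ready={G} → run G
t=4: ready={G} → run G
t=5: ready={G} → run G
t=6: ready={G} → run G
t=7: (idle)
t=8: (idle)
t=9: (idle)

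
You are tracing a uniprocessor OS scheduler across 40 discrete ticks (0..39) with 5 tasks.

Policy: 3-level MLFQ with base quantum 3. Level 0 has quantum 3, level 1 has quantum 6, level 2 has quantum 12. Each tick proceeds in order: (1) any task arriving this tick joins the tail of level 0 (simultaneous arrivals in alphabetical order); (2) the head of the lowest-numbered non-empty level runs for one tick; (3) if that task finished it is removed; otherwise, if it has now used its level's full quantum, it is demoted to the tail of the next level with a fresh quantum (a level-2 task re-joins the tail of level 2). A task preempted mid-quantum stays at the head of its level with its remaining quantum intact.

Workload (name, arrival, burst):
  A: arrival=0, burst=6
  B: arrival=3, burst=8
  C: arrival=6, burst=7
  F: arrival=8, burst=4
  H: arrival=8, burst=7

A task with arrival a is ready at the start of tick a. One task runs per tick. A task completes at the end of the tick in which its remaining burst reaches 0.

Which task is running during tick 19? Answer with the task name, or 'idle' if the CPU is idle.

t=0: L0/L1/L2 = A/-/- → run A
t=1: L0/L1/L2 = A/-/- → run A
t=2: L0/L1/L2 = A/-/- → run A
t=3: L0/L1/L2 = B/A/- → run B
t=4: L0/L1/L2 = B/A/- → run B
t=5: L0/L1/L2 = B/A/- → run B
t=6: L0/L1/L2 = C/AB/- → run C
t=7: L0/L1/L2 = C/AB/- → run C
t=8: L0/L1/L2 = CFH/AB/- → run C
t=9: L0/L1/L2 = FH/ABC/- → run F
t=10: L0/L1/L2 = FH/ABC/- → run F
t=11: L0/L1/L2 = FH/ABC/- → run F
t=12: L0/L1/L2 = H/ABCF/- → run H
t=13: L0/L1/L2 = H/ABCF/- → run H
t=14: L0/L1/L2 = H/ABCF/- → run H
t=15: L0/L1/L2 = -/ABCFH/- → run A
t=16: L0/L1/L2 = -/ABCFH/- → run A
t=17: L0/L1/L2 = -/ABCFH/- → run A
t=18: L0/L1/L2 = -/BCFH/- → run B
t=19: L0/L1/L2 = -/BCFH/- → run B
t=20: L0/L1/L2 = -/BCFH/- → run B
t=21: L0/L1/L2 = -/BCFH/- → run B
t=22: L0/L1/L2 = -/BCFH/- → run B
t=23: L0/L1/L2 = -/CFH/- → run C
t=24: L0/L1/L2 = -/CFH/- → run C
t=25: L0/L1/L2 = -/CFH/- → run C
t=26: L0/L1/L2 = -/CFH/- → run C
t=27: L0/L1/L2 = -/FH/- → run F
t=28: L0/L1/L2 = -/H/- → run H
t=29: L0/L1/L2 = -/H/- → run H
t=30: L0/L1/L2 = -/H/- → run H
t=31: L0/L1/L2 = -/H/- → run H
t=32: (idle)
t=33: (idle)
t=34: (idle)
t=35: (idle)
t=36: (idle)
t=37: (idle)
t=38: (idle)
t=39: (idle)

running at tick 19 = B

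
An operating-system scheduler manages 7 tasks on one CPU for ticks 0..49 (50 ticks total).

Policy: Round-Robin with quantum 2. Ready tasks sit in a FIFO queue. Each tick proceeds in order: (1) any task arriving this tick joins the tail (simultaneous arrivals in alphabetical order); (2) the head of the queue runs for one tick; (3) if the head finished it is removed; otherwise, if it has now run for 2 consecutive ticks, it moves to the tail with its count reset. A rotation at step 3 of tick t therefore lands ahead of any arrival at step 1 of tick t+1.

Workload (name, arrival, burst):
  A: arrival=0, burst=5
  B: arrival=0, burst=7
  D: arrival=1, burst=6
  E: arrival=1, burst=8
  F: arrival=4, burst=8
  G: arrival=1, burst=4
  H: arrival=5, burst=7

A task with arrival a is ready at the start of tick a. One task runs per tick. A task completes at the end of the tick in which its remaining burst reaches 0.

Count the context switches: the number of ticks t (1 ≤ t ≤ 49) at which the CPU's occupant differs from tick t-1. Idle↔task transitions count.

t=0: queue=[A,B] q_used=0 → run A
t=1: queue=[A,B,D,E,G] q_used=1 → run A
t=2: queue=[B,D,E,G,A] q_used=0 → run B
t=3: queue=[B,D,E,G,A] q_used=1 → run B
t=4: queue=[D,E,G,A,B,F] q_used=0 → run D
t=5: queue=[D,E,G,A,B,F,H] q_used=1 → run D
t=6: queue=[E,G,A,B,F,H,D] q_used=0 → run E
t=7: queue=[E,G,A,B,F,H,D] q_used=1 → run E
t=8: queue=[G,A,B,F,H,D,E] q_used=0 → run G
t=9: queue=[G,A,B,F,H,D,E] q_used=1 → run G
t=10: queue=[A,B,F,H,D,E,G] q_used=0 → run A
t=11: queue=[A,B,F,H,D,E,G] q_used=1 → run A
t=12: queue=[B,F,H,D,E,G,A] q_used=0 → run B
t=13: queue=[B,F,H,D,E,G,A] q_used=1 → run B
t=14: queue=[F,H,D,E,G,A,B] q_used=0 → run F
t=15: queue=[F,H,D,E,G,A,B] q_used=1 → run F
t=16: queue=[H,D,E,G,A,B,F] q_used=0 → run H
t=17: queue=[H,D,E,G,A,B,F] q_used=1 → run H
t=18: queue=[D,E,G,A,B,F,H] q_used=0 → run D
t=19: queue=[D,E,G,A,B,F,H] q_used=1 → run D
t=20: queue=[E,G,A,B,F,H,D] q_used=0 → run E
t=21: queue=[E,G,A,B,F,H,D] q_used=1 → run E
t=22: queue=[G,A,B,F,H,D,E] q_used=0 → run G
t=23: queue=[G,A,B,F,H,D,E] q_used=1 → run G
t=24: queue=[A,B,F,H,D,E] q_used=0 → run A
t=25: queue=[B,F,H,D,E] q_used=0 → run B
t=26: queue=[B,F,H,D,E] q_used=1 → run B
t=27: queue=[F,H,D,E,B] q_used=0 → run F
t=28: queue=[F,H,D,E,B] q_used=1 → run F
t=29: queue=[H,D,E,B,F] q_used=0 → run H
t=30: queue=[H,D,E,B,F] q_used=1 → run H
t=31: queue=[D,E,B,F,H] q_used=0 → run D
t=32: queue=[D,E,B,F,H] q_used=1 → run D
t=33: queue=[E,B,F,H] q_used=0 → run E
t=34: queue=[E,B,F,H] q_used=1 → run E
t=35: queue=[B,F,H,E] q_used=0 → run B
t=36: queue=[F,H,E] q_used=0 → run F
t=37: queue=[F,H,E] q_used=1 → run F
t=38: queue=[H,E,F] q_used=0 → run H
t=39: queue=[H,E,F] q_used=1 → run H
t=40: queue=[E,F,H] q_used=0 → run E
t=41: queue=[E,F,H] q_used=1 → run E
t=42: queue=[F,H] q_used=0 → run F
t=43: queue=[F,H] q_used=1 → run F
t=44: queue=[H] q_used=0 → run H
t=45: (idle)
t=46: (idle)
t=47: (idle)
t=48: (idle)
t=49: (idle)

context switches = 24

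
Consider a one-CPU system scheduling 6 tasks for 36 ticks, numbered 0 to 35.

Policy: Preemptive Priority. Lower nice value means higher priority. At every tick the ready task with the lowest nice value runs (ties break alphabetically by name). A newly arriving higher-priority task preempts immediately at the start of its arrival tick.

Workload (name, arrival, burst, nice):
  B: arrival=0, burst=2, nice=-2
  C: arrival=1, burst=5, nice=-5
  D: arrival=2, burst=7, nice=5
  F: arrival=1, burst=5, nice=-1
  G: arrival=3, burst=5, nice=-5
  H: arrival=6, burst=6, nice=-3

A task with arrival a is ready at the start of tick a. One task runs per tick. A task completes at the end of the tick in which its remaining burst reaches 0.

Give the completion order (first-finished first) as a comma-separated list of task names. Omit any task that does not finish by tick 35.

t=0: ready={B} → run B
t=1: ready={B,C,F} → run C
t=2: ready={B,C,D,F} → run C
t=3: ready={B,C,D,F,G} → run C
t=4: ready={B,C,D,F,G} → run C
t=5: ready={B,C,D,F,G} → run C
t=6: ready={B,D,F,G,H} → run G
t=7: ready={B,D,F,G,H} → run G
t=8: ready={B,D,F,G,H} → run G
t=9: ready={B,D,F,G,H} → run G
t=10: ready={B,D,F,G,H} → run G
t=11: ready={B,D,F,H} → run H
t=12: ready={B,D,F,H} → run H
t=13: ready={B,D,F,H} → run H
t=14: ready={B,D,F,H} → run H
t=15: ready={B,D,F,H} → run H
t=16: ready={B,D,F,H} → run H
t=17: ready={B,D,F} → run B
t=18: ready={D,F} → run F
t=19: ready={D,F} → run F
t=20: ready={D,F} → run F
t=21: ready={D,F} → run F
t=22: ready={D,F} → run F
t=23: ready={D} → run D
t=24: ready={D} → run D
t=25: ready={D} → run D
t=26: ready={D} → run D
t=27: ready={D} → run D
t=28: ready={D} → run D
t=29: ready={D} → run D
t=30: (idle)
t=31: (idle)
t=32: (idle)
t=33: (idle)
t=34: (idle)
t=35: (idle)

completion order = C, G, H, B, F, D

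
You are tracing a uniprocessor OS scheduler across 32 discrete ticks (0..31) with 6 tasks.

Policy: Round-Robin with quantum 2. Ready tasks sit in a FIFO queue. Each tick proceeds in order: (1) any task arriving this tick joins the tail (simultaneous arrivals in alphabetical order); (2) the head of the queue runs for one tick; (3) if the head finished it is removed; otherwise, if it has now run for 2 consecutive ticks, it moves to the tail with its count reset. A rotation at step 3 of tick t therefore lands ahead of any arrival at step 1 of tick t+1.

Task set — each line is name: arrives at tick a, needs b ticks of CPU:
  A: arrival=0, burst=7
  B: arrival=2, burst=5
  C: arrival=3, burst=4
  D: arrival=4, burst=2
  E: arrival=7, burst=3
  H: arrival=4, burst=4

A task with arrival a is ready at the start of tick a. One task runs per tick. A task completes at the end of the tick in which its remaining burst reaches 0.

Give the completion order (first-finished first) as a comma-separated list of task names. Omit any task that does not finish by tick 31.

t=0: queue=[A] q_used=0 → run A
t=1: queue=[A] q_used=1 → run A
t=2: queue=[A,B] q_used=0 → run A
t=3: queue=[A,B,C] q_used=1 → run A
t=4: queue=[B,C,A,D,H] q_used=0 → run B
t=5: queue=[B,C,A,D,H] q_used=1 → run B
t=6: queue=[C,A,D,H,B] q_used=0 → run C
t=7: queue=[C,A,D,H,B,E] q_used=1 → run C
t=8: queue=[A,D,H,B,E,C] q_used=0 → run A
t=9: queue=[A,D,H,B,E,C] q_used=1 → run A
t=10: queue=[D,H,B,E,C,A] q_used=0 → run D
t=11: queue=[D,H,B,E,C,A] q_used=1 → run D
t=12: queue=[H,B,E,C,A] q_used=0 → run H
t=13: queue=[H,B,E,C,A] q_used=1 → run H
t=14: queue=[B,E,C,A,H] q_used=0 → run B
t=15: queue=[B,E,C,A,H] q_used=1 → run B
t=16: queue=[E,C,A,H,B] q_used=0 → run E
t=17: queue=[E,C,A,H,B] q_used=1 → run E
t=18: queue=[C,A,H,B,E] q_used=0 → run C
t=19: queue=[C,A,H,B,E] q_used=1 → run C
t=20: queue=[A,H,B,E] q_used=0 → run A
t=21: queue=[H,B,E] q_used=0 → run H
t=22: queue=[H,B,E] q_used=1 → run H
t=23: queue=[B,E] q_used=0 → run B
t=24: queue=[E] q_used=0 → run E
t=25: (idle)
t=26: (idle)
t=27: (idle)
t=28: (idle)
t=29: (idle)
t=30: (idle)
t=31: (idle)

completion order = D, C, A, H, B, E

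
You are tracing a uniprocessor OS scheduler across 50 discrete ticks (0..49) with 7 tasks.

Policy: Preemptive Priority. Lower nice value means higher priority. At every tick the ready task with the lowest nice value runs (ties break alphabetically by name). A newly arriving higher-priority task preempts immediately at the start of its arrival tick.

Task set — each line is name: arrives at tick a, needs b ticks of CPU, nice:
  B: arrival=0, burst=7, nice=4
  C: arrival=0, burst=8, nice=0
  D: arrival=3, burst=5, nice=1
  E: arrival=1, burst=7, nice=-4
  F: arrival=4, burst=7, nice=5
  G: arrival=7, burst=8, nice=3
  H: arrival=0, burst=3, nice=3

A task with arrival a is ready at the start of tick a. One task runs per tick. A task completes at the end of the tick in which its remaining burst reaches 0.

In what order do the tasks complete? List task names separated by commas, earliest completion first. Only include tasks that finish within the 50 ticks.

t=0: ready={B,C,H} → run C
t=1: ready={B,C,E,H} → run E
t=2: ready={B,C,E,H} → run E
t=3: ready={B,C,D,E,H} → run E
t=4: ready={B,C,D,E,F,H} → run E
t=5: ready={B,C,D,E,F,H} → run E
t=6: ready={B,C,D,E,F,H} → run E
t=7: ready={B,C,D,E,F,G,H} → run E
t=8: ready={B,C,D,F,G,H} → run C
t=9: ready={B,C,D,F,G,H} → run C
t=10: ready={B,C,D,F,G,H} → run C
t=11: ready={B,C,D,F,G,H} → run C
t=12: ready={B,C,D,F,G,H} → run C
t=13: ready={B,C,D,F,G,H} → run C
t=14: ready={B,C,D,F,G,H} → run C
t=15: ready={B,D,F,G,H} → run D
t=16: ready={B,D,F,G,H} → run D
t=17: ready={B,D,F,G,H} → run D
t=18: ready={B,D,F,G,H} → run D
t=19: ready={B,D,F,G,H} → run D
t=20: ready={B,F,G,H} → run G
t=21: ready={B,F,G,H} → run G
t=22: ready={B,F,G,H} → run G
t=23: ready={B,F,G,H} → run G
t=24: ready={B,F,G,H} → run G
t=25: ready={B,F,G,H} → run G
t=26: ready={B,F,G,H} → run G
t=27: ready={B,F,G,H} → run G
t=28: ready={B,F,H} → run H
t=29: ready={B,F,H} → run H
t=30: ready={B,F,H} → run H
t=31: ready={B,F} → run B
t=32: ready={B,F} → run B
t=33: ready={B,F} → run B
t=34: ready={B,F} → run B
t=35: ready={B,F} → run B
t=36: ready={B,F} → run B
t=37: ready={B,F} → run B
t=38: ready={F} → run F
t=39: ready={F} → run F
t=40: ready={F} → run F
t=41: ready={F} → run F
t=42: ready={F} → run F
t=43: ready={F} → run F
t=44: ready={F} → run F
t=45: (idle)
t=46: (idle)
t=47: (idle)
t=48: (idle)
t=49: (idle)

completion order = E, C, D, G, H, B, F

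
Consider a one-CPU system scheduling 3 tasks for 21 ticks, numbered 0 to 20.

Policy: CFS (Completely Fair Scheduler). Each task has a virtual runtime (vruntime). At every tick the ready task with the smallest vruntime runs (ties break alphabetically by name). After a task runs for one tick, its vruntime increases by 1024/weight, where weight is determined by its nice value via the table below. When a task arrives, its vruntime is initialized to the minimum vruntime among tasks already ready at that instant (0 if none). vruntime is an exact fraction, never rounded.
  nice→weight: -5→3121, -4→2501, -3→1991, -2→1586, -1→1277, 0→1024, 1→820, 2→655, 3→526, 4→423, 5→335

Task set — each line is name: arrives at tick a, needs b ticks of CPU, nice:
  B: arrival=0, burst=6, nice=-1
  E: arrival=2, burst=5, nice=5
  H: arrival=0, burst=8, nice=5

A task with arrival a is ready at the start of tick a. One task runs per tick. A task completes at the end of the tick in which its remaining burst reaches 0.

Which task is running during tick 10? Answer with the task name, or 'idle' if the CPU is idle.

running at tick 10 = H

t=0: vr[B=0 H=0] → run B
t=1: vr[B=1024/1277 H=0] → run H
t=2: vr[B=1024/1277 E=1024/1277 H=1024/335] → run B
t=3: vr[B=2048/1277 E=1024/1277 H=1024/335] → run E
t=4: vr[B=2048/1277 E=1650688/427795 H=1024/335] → run B
t=5: vr[B=3072/1277 E=1650688/427795 H=1024/335] → run B
t=6: vr[B=4096/1277 E=1650688/427795 H=1024/335] → run H
t=7: vr[B=4096/1277 E=1650688/427795 H=2048/335] → run B
t=8: vr[B=5120/1277 E=1650688/427795 H=2048/335] → run E
t=9: vr[B=5120/1277 E=2958336/427795 H=2048/335] → run B
t=10: vr[E=2958336/427795 H=2048/335] → run H
t=11: vr[E=2958336/427795 H=3072/335] → run E
t=12: vr[E=4265984/427795 H=3072/335] → run H
t=13: vr[E=4265984/427795 H=4096/335] → run E
t=14: vr[E=5573632/427795 H=4096/335] → run H
t=15: vr[E=5573632/427795 H=1024/67] → run E
t=16: vr[H=1024/67] → run H
t=17: vr[H=6144/335] → run H
t=18: vr[H=7168/335] → run H
t=19: (idle)
t=20: (idle)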